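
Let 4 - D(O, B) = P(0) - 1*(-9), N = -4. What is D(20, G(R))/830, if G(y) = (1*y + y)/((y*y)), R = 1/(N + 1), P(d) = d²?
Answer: -1/166 ≈ -0.0060241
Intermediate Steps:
R = -⅓ (R = 1/(-4 + 1) = 1/(-3) = -⅓ ≈ -0.33333)
G(y) = 2/y (G(y) = (y + y)/(y²) = (2*y)/y² = 2/y)
D(O, B) = -5 (D(O, B) = 4 - (0² - 1*(-9)) = 4 - (0 + 9) = 4 - 1*9 = 4 - 9 = -5)
D(20, G(R))/830 = -5/830 = -5*1/830 = -1/166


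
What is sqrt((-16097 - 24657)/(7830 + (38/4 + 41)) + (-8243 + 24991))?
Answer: 2*sqrt(1039767827730)/15761 ≈ 129.39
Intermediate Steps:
sqrt((-16097 - 24657)/(7830 + (38/4 + 41)) + (-8243 + 24991)) = sqrt(-40754/(7830 + ((1/4)*38 + 41)) + 16748) = sqrt(-40754/(7830 + (19/2 + 41)) + 16748) = sqrt(-40754/(7830 + 101/2) + 16748) = sqrt(-40754/15761/2 + 16748) = sqrt(-40754*2/15761 + 16748) = sqrt(-81508/15761 + 16748) = sqrt(263883720/15761) = 2*sqrt(1039767827730)/15761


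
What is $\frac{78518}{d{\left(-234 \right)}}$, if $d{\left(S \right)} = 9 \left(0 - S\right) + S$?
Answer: $\frac{39259}{936} \approx 41.943$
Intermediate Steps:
$d{\left(S \right)} = - 8 S$ ($d{\left(S \right)} = 9 \left(- S\right) + S = - 9 S + S = - 8 S$)
$\frac{78518}{d{\left(-234 \right)}} = \frac{78518}{\left(-8\right) \left(-234\right)} = \frac{78518}{1872} = 78518 \cdot \frac{1}{1872} = \frac{39259}{936}$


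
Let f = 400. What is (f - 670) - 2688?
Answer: -2958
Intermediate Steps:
(f - 670) - 2688 = (400 - 670) - 2688 = -270 - 2688 = -2958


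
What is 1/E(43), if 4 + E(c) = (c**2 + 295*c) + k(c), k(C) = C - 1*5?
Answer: 1/14568 ≈ 6.8644e-5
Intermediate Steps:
k(C) = -5 + C (k(C) = C - 5 = -5 + C)
E(c) = -9 + c**2 + 296*c (E(c) = -4 + ((c**2 + 295*c) + (-5 + c)) = -4 + (-5 + c**2 + 296*c) = -9 + c**2 + 296*c)
1/E(43) = 1/(-9 + 43**2 + 296*43) = 1/(-9 + 1849 + 12728) = 1/14568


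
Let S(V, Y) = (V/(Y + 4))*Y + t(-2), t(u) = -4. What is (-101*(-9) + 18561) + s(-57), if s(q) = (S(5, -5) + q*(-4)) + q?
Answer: 19662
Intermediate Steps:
S(V, Y) = -4 + V*Y/(4 + Y) (S(V, Y) = (V/(Y + 4))*Y - 4 = (V/(4 + Y))*Y - 4 = V*Y/(4 + Y) - 4 = -4 + V*Y/(4 + Y))
s(q) = 21 - 3*q (s(q) = ((-16 - 4*(-5) + 5*(-5))/(4 - 5) + q*(-4)) + q = ((-16 + 20 - 25)/(-1) - 4*q) + q = (-1*(-21) - 4*q) + q = (21 - 4*q) + q = 21 - 3*q)
(-101*(-9) + 18561) + s(-57) = (-101*(-9) + 18561) + (21 - 3*(-57)) = (909 + 18561) + (21 + 171) = 19470 + 192 = 19662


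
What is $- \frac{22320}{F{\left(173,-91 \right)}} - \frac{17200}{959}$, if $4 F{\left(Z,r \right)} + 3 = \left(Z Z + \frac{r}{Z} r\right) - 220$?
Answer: $- \frac{103347783760}{4936374821} \approx -20.936$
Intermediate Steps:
$F{\left(Z,r \right)} = - \frac{223}{4} + \frac{Z^{2}}{4} + \frac{r^{2}}{4 Z}$ ($F{\left(Z,r \right)} = - \frac{3}{4} + \frac{\left(Z Z + \frac{r}{Z} r\right) - 220}{4} = - \frac{3}{4} + \frac{\left(Z^{2} + \frac{r^{2}}{Z}\right) - 220}{4} = - \frac{3}{4} + \frac{-220 + Z^{2} + \frac{r^{2}}{Z}}{4} = - \frac{3}{4} + \left(-55 + \frac{Z^{2}}{4} + \frac{r^{2}}{4 Z}\right) = - \frac{223}{4} + \frac{Z^{2}}{4} + \frac{r^{2}}{4 Z}$)
$- \frac{22320}{F{\left(173,-91 \right)}} - \frac{17200}{959} = - \frac{22320}{\frac{1}{4} \cdot \frac{1}{173} \left(\left(-91\right)^{2} + 173 \left(-223 + 173^{2}\right)\right)} - \frac{17200}{959} = - \frac{22320}{\frac{1}{4} \cdot \frac{1}{173} \left(8281 + 173 \left(-223 + 29929\right)\right)} - \frac{17200}{959} = - \frac{22320}{\frac{1}{4} \cdot \frac{1}{173} \left(8281 + 173 \cdot 29706\right)} - \frac{17200}{959} = - \frac{22320}{\frac{1}{4} \cdot \frac{1}{173} \left(8281 + 5139138\right)} - \frac{17200}{959} = - \frac{22320}{\frac{1}{4} \cdot \frac{1}{173} \cdot 5147419} - \frac{17200}{959} = - \frac{22320}{\frac{5147419}{692}} - \frac{17200}{959} = \left(-22320\right) \frac{692}{5147419} - \frac{17200}{959} = - \frac{15445440}{5147419} - \frac{17200}{959} = - \frac{103347783760}{4936374821}$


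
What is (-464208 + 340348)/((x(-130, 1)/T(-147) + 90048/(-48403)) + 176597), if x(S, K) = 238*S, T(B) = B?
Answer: -125899107180/179716366663 ≈ -0.70054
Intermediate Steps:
(-464208 + 340348)/((x(-130, 1)/T(-147) + 90048/(-48403)) + 176597) = (-464208 + 340348)/(((238*(-130))/(-147) + 90048/(-48403)) + 176597) = -123860/((-30940*(-1/147) + 90048*(-1/48403)) + 176597) = -123860/((4420/21 - 90048/48403) + 176597) = -123860/(212050252/1016463 + 176597) = -123860/179716366663/1016463 = -123860*1016463/179716366663 = -125899107180/179716366663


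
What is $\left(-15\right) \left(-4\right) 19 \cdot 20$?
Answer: $22800$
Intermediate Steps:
$\left(-15\right) \left(-4\right) 19 \cdot 20 = 60 \cdot 19 \cdot 20 = 1140 \cdot 20 = 22800$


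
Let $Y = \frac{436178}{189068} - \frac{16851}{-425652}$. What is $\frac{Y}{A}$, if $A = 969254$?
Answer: $\frac{1210551429}{500018084585624} \approx 2.421 \cdot 10^{-6}$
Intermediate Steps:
$Y = \frac{15737168577}{6706431028}$ ($Y = 436178 \cdot \frac{1}{189068} - - \frac{5617}{141884} = \frac{218089}{94534} + \frac{5617}{141884} = \frac{15737168577}{6706431028} \approx 2.3466$)
$\frac{Y}{A} = \frac{15737168577}{6706431028 \cdot 969254} = \frac{15737168577}{6706431028} \cdot \frac{1}{969254} = \frac{1210551429}{500018084585624}$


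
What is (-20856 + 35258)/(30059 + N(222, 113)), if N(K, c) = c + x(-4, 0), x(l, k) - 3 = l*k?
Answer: 14402/30175 ≈ 0.47728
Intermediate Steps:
x(l, k) = 3 + k*l (x(l, k) = 3 + l*k = 3 + k*l)
N(K, c) = 3 + c (N(K, c) = c + (3 + 0*(-4)) = c + (3 + 0) = c + 3 = 3 + c)
(-20856 + 35258)/(30059 + N(222, 113)) = (-20856 + 35258)/(30059 + (3 + 113)) = 14402/(30059 + 116) = 14402/30175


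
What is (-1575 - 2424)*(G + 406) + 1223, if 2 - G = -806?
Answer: -4853563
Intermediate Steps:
G = 808 (G = 2 - 1*(-806) = 2 + 806 = 808)
(-1575 - 2424)*(G + 406) + 1223 = (-1575 - 2424)*(808 + 406) + 1223 = -3999*1214 + 1223 = -4854786 + 1223 = -4853563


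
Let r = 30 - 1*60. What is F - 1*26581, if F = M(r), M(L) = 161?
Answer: -26420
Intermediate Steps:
r = -30 (r = 30 - 60 = -30)
F = 161
F - 1*26581 = 161 - 1*26581 = 161 - 26581 = -26420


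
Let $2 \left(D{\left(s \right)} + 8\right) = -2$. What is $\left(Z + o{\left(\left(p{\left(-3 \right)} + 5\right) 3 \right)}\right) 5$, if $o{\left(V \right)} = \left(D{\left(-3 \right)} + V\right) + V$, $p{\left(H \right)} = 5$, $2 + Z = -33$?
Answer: $80$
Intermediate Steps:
$Z = -35$ ($Z = -2 - 33 = -35$)
$D{\left(s \right)} = -9$ ($D{\left(s \right)} = -8 + \frac{1}{2} \left(-2\right) = -8 - 1 = -9$)
$o{\left(V \right)} = -9 + 2 V$ ($o{\left(V \right)} = \left(-9 + V\right) + V = -9 + 2 V$)
$\left(Z + o{\left(\left(p{\left(-3 \right)} + 5\right) 3 \right)}\right) 5 = \left(-35 - \left(9 - 2 \left(5 + 5\right) 3\right)\right) 5 = \left(-35 - \left(9 - 2 \cdot 10 \cdot 3\right)\right) 5 = \left(-35 + \left(-9 + 2 \cdot 30\right)\right) 5 = \left(-35 + \left(-9 + 60\right)\right) 5 = \left(-35 + 51\right) 5 = 16 \cdot 5 = 80$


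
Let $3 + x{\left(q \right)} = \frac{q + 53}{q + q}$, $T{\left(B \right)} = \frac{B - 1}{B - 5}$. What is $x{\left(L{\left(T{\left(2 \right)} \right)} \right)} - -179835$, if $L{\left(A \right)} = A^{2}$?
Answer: $180071$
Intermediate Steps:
$T{\left(B \right)} = \frac{-1 + B}{-5 + B}$
$x{\left(q \right)} = -3 + \frac{53 + q}{2 q}$ ($x{\left(q \right)} = -3 + \frac{q + 53}{q + q} = -3 + \frac{53 + q}{2 q}$)
$x{\left(L{\left(T{\left(2 \right)} \right)} \right)} - -179835 = \frac{53 - 5 \left(\frac{-1 + 2}{-5 + 2}\right)^{2}}{2 \left(\frac{-1 + 2}{-5 + 2}\right)^{2}} - -179835 = \frac{53 - 5 \left(\frac{1}{-3} \cdot 1\right)^{2}}{2 \left(\frac{1}{-3} \cdot 1\right)^{2}} + 179835 = \frac{53 - 5 \left(\left(- \frac{1}{3}\right) 1\right)^{2}}{2 \left(\left(- \frac{1}{3}\right) 1\right)^{2}} + 179835 = \frac{53 - 5 \left(- \frac{1}{3}\right)^{2}}{2 \left(- \frac{1}{3}\right)^{2}} + 179835 = \frac{\frac{1}{\frac{1}{9}} \left(53 - \frac{5}{9}\right)}{2} + 179835 = \frac{1}{2} \cdot 9 \left(53 - \frac{5}{9}\right) + 179835 = \frac{1}{2} \cdot 9 \cdot \frac{472}{9} + 179835 = 236 + 179835 = 180071$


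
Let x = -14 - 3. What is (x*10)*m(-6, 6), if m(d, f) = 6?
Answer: -1020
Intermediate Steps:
x = -17
(x*10)*m(-6, 6) = -17*10*6 = -170*6 = -1020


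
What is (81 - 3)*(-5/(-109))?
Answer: 390/109 ≈ 3.5780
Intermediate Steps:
(81 - 3)*(-5/(-109)) = 78*(-5*(-1/109)) = 78*(5/109) = 390/109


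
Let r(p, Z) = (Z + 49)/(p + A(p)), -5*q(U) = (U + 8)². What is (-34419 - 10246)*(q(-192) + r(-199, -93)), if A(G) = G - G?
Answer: 60182728692/199 ≈ 3.0243e+8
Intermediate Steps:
q(U) = -(8 + U)²/5 (q(U) = -(U + 8)²/5 = -(8 + U)²/5)
A(G) = 0
r(p, Z) = (49 + Z)/p (r(p, Z) = (Z + 49)/(p + 0) = (49 + Z)/p)
(-34419 - 10246)*(q(-192) + r(-199, -93)) = (-34419 - 10246)*(-(8 - 192)²/5 + (49 - 93)/(-199)) = -44665*(-⅕*(-184)² - 1/199*(-44)) = -44665*(-⅕*33856 + 44/199) = -44665*(-33856/5 + 44/199) = -44665*(-6737124/995) = 60182728692/199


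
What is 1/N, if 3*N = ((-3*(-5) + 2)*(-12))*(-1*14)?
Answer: 1/952 ≈ 0.0010504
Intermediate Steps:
N = 952 (N = (((-3*(-5) + 2)*(-12))*(-1*14))/3 = (((15 + 2)*(-12))*(-14))/3 = ((17*(-12))*(-14))/3 = (-204*(-14))/3 = (1/3)*2856 = 952)
1/N = 1/952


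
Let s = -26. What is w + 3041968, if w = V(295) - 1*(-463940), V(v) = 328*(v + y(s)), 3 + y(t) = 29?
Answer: 3611196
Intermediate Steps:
y(t) = 26 (y(t) = -3 + 29 = 26)
V(v) = 8528 + 328*v (V(v) = 328*(v + 26) = 328*(26 + v) = 8528 + 328*v)
w = 569228 (w = (8528 + 328*295) - 1*(-463940) = (8528 + 96760) + 463940 = 105288 + 463940 = 569228)
w + 3041968 = 569228 + 3041968 = 3611196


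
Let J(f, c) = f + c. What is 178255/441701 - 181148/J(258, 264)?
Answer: -39960101819/115283961 ≈ -346.62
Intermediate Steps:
J(f, c) = c + f
178255/441701 - 181148/J(258, 264) = 178255/441701 - 181148/(264 + 258) = 178255*(1/441701) - 181148/522 = 178255/441701 - 181148*1/522 = 178255/441701 - 90574/261 = -39960101819/115283961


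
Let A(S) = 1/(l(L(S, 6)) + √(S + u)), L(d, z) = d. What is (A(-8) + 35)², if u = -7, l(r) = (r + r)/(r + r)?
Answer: 3*(840*√15 + 5693*I)/(2*(√15 + 7*I)) ≈ 1229.3 - 16.975*I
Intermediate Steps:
l(r) = 1 (l(r) = (2*r)/((2*r)) = (2*r)*(1/(2*r)) = 1)
A(S) = 1/(1 + √(-7 + S)) (A(S) = 1/(1 + √(S - 7)) = 1/(1 + √(-7 + S)))
(A(-8) + 35)² = (1/(1 + √(-7 - 8)) + 35)² = (1/(1 + √(-15)) + 35)² = (1/(1 + I*√15) + 35)² = (35 + 1/(1 + I*√15))²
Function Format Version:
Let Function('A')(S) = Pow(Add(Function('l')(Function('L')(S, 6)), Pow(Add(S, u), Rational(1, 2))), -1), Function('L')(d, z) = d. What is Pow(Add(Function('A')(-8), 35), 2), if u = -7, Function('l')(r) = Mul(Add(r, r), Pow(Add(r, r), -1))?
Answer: Mul(Rational(3, 2), Pow(Add(Pow(15, Rational(1, 2)), Mul(7, I)), -1), Add(Mul(840, Pow(15, Rational(1, 2))), Mul(5693, I))) ≈ Add(1229.3, Mul(-16.975, I))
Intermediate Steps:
Function('l')(r) = 1 (Function('l')(r) = Mul(Mul(2, r), Pow(Mul(2, r), -1)) = Mul(Mul(2, r), Mul(Rational(1, 2), Pow(r, -1))) = 1)
Function('A')(S) = Pow(Add(1, Pow(Add(-7, S), Rational(1, 2))), -1) (Function('A')(S) = Pow(Add(1, Pow(Add(S, -7), Rational(1, 2))), -1) = Pow(Add(1, Pow(Add(-7, S), Rational(1, 2))), -1))
Pow(Add(Function('A')(-8), 35), 2) = Pow(Add(Pow(Add(1, Pow(Add(-7, -8), Rational(1, 2))), -1), 35), 2) = Pow(Add(Pow(Add(1, Pow(-15, Rational(1, 2))), -1), 35), 2) = Pow(Add(Pow(Add(1, Mul(I, Pow(15, Rational(1, 2)))), -1), 35), 2) = Pow(Add(35, Pow(Add(1, Mul(I, Pow(15, Rational(1, 2)))), -1)), 2)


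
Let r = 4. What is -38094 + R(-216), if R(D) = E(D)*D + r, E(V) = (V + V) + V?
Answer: 101878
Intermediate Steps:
E(V) = 3*V (E(V) = 2*V + V = 3*V)
R(D) = 4 + 3*D² (R(D) = (3*D)*D + 4 = 3*D² + 4 = 4 + 3*D²)
-38094 + R(-216) = -38094 + (4 + 3*(-216)²) = -38094 + (4 + 3*46656) = -38094 + (4 + 139968) = -38094 + 139972 = 101878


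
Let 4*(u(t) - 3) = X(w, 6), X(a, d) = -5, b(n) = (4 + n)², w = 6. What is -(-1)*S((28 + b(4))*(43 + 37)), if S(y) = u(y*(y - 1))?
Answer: 7/4 ≈ 1.7500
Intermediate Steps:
u(t) = 7/4 (u(t) = 3 + (¼)*(-5) = 3 - 5/4 = 7/4)
S(y) = 7/4
-(-1)*S((28 + b(4))*(43 + 37)) = -(-1)*7/4 = -1*(-7/4) = 7/4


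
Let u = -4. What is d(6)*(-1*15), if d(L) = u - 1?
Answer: 75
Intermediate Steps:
d(L) = -5 (d(L) = -4 - 1 = -5)
d(6)*(-1*15) = -(-5)*15 = -5*(-15) = 75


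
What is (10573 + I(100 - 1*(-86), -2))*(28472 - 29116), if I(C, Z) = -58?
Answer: -6771660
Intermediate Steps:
(10573 + I(100 - 1*(-86), -2))*(28472 - 29116) = (10573 - 58)*(28472 - 29116) = 10515*(-644) = -6771660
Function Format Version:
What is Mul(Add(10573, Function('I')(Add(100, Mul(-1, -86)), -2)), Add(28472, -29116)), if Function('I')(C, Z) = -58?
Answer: -6771660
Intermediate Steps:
Mul(Add(10573, Function('I')(Add(100, Mul(-1, -86)), -2)), Add(28472, -29116)) = Mul(Add(10573, -58), Add(28472, -29116)) = Mul(10515, -644) = -6771660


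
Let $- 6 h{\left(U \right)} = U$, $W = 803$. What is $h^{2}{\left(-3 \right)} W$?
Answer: $\frac{803}{4} \approx 200.75$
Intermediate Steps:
$h{\left(U \right)} = - \frac{U}{6}$
$h^{2}{\left(-3 \right)} W = \left(\left(- \frac{1}{6}\right) \left(-3\right)\right)^{2} \cdot 803 = \left(\frac{1}{2}\right)^{2} \cdot 803 = \frac{1}{4} \cdot 803 = \frac{803}{4}$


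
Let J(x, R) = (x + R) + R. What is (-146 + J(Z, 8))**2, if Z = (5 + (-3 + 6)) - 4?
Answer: 15876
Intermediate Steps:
Z = 4 (Z = (5 + 3) - 4 = 8 - 4 = 4)
J(x, R) = x + 2*R (J(x, R) = (R + x) + R = x + 2*R)
(-146 + J(Z, 8))**2 = (-146 + (4 + 2*8))**2 = (-146 + (4 + 16))**2 = (-146 + 20)**2 = (-126)**2 = 15876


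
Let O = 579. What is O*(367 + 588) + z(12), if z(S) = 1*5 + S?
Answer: 552962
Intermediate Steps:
z(S) = 5 + S
O*(367 + 588) + z(12) = 579*(367 + 588) + (5 + 12) = 579*955 + 17 = 552945 + 17 = 552962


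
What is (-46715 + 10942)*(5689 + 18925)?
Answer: -880516622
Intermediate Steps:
(-46715 + 10942)*(5689 + 18925) = -35773*24614 = -880516622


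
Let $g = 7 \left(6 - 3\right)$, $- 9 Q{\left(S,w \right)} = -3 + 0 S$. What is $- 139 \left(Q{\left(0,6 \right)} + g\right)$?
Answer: $- \frac{8896}{3} \approx -2965.3$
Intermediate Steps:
$Q{\left(S,w \right)} = \frac{1}{3}$ ($Q{\left(S,w \right)} = - \frac{-3 + 0 S}{9} = - \frac{-3 + 0}{9} = \left(- \frac{1}{9}\right) \left(-3\right) = \frac{1}{3}$)
$g = 21$ ($g = 7 \cdot 3 = 21$)
$- 139 \left(Q{\left(0,6 \right)} + g\right) = - 139 \left(\frac{1}{3} + 21\right) = \left(-139\right) \frac{64}{3} = - \frac{8896}{3}$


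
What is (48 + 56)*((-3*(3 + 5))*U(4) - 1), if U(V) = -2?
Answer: 4888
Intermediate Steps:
(48 + 56)*((-3*(3 + 5))*U(4) - 1) = (48 + 56)*(-3*(3 + 5)*(-2) - 1) = 104*(-3*8*(-2) - 1) = 104*(-24*(-2) - 1) = 104*(48 - 1) = 104*47 = 4888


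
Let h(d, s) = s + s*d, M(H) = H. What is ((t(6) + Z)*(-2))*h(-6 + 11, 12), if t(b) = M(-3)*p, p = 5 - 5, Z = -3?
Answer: 432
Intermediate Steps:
h(d, s) = s + d*s
p = 0
t(b) = 0 (t(b) = -3*0 = 0)
((t(6) + Z)*(-2))*h(-6 + 11, 12) = ((0 - 3)*(-2))*(12*(1 + (-6 + 11))) = (-3*(-2))*(12*(1 + 5)) = 6*(12*6) = 6*72 = 432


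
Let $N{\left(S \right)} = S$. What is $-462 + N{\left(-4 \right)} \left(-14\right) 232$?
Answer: $12530$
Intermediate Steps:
$-462 + N{\left(-4 \right)} \left(-14\right) 232 = -462 + \left(-4\right) \left(-14\right) 232 = -462 + 56 \cdot 232 = -462 + 12992 = 12530$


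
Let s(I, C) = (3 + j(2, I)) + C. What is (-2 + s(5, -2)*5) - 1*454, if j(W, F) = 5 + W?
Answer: -416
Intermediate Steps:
s(I, C) = 10 + C (s(I, C) = (3 + (5 + 2)) + C = (3 + 7) + C = 10 + C)
(-2 + s(5, -2)*5) - 1*454 = (-2 + (10 - 2)*5) - 1*454 = (-2 + 8*5) - 454 = (-2 + 40) - 454 = 38 - 454 = -416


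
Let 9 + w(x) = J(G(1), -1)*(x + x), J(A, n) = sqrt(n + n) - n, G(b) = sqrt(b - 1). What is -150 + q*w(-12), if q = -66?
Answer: 2028 + 1584*I*sqrt(2) ≈ 2028.0 + 2240.1*I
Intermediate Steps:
G(b) = sqrt(-1 + b)
J(A, n) = -n + sqrt(2)*sqrt(n) (J(A, n) = sqrt(2*n) - n = sqrt(2)*sqrt(n) - n = -n + sqrt(2)*sqrt(n))
w(x) = -9 + 2*x*(1 + I*sqrt(2)) (w(x) = -9 + (-1*(-1) + sqrt(2)*sqrt(-1))*(x + x) = -9 + (1 + sqrt(2)*I)*(2*x) = -9 + (1 + I*sqrt(2))*(2*x) = -9 + 2*x*(1 + I*sqrt(2)))
-150 + q*w(-12) = -150 - 66*(-9 + 2*(-12)*(1 + I*sqrt(2))) = -150 - 66*(-9 + (-24 - 24*I*sqrt(2))) = -150 - 66*(-33 - 24*I*sqrt(2)) = -150 + (2178 + 1584*I*sqrt(2)) = 2028 + 1584*I*sqrt(2)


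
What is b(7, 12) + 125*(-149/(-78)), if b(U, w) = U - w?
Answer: 18235/78 ≈ 233.78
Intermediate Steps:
b(7, 12) + 125*(-149/(-78)) = (7 - 1*12) + 125*(-149/(-78)) = (7 - 12) + 125*(-149*(-1/78)) = -5 + 125*(149/78) = -5 + 18625/78 = 18235/78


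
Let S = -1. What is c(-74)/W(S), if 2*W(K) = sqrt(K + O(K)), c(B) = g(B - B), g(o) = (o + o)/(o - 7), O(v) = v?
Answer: 0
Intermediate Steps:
g(o) = 2*o/(-7 + o) (g(o) = (2*o)/(-7 + o) = 2*o/(-7 + o))
c(B) = 0 (c(B) = 2*(B - B)/(-7 + (B - B)) = 2*0/(-7 + 0) = 2*0/(-7) = 2*0*(-1/7) = 0)
W(K) = sqrt(2)*sqrt(K)/2 (W(K) = sqrt(K + K)/2 = sqrt(2*K)/2 = (sqrt(2)*sqrt(K))/2 = sqrt(2)*sqrt(K)/2)
c(-74)/W(S) = 0/((sqrt(2)*sqrt(-1)/2)) = 0/((sqrt(2)*I/2)) = 0/((I*sqrt(2)/2)) = 0*(-I*sqrt(2)) = 0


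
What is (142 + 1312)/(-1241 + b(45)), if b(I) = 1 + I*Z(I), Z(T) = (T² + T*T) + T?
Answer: 1454/183035 ≈ 0.0079438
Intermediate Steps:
Z(T) = T + 2*T² (Z(T) = (T² + T²) + T = 2*T² + T = T + 2*T²)
b(I) = 1 + I²*(1 + 2*I) (b(I) = 1 + I*(I*(1 + 2*I)) = 1 + I²*(1 + 2*I))
(142 + 1312)/(-1241 + b(45)) = (142 + 1312)/(-1241 + (1 + 45²*(1 + 2*45))) = 1454/(-1241 + (1 + 2025*(1 + 90))) = 1454/(-1241 + (1 + 2025*91)) = 1454/(-1241 + (1 + 184275)) = 1454/(-1241 + 184276) = 1454/183035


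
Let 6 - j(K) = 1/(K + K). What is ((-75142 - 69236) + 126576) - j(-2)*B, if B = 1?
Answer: -71233/4 ≈ -17808.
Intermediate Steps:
j(K) = 6 - 1/(2*K) (j(K) = 6 - 1/(K + K) = 6 - 1/(2*K))
((-75142 - 69236) + 126576) - j(-2)*B = ((-75142 - 69236) + 126576) - (6 - 1/2/(-2)) = (-144378 + 126576) - (6 - 1/2*(-1/2)) = -17802 - (6 + 1/4) = -17802 - 25/4 = -71233/4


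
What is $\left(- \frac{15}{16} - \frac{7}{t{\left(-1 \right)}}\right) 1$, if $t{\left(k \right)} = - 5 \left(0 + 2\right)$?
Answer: $- \frac{19}{80} \approx -0.2375$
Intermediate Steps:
$t{\left(k \right)} = -10$ ($t{\left(k \right)} = \left(-5\right) 2 = -10$)
$\left(- \frac{15}{16} - \frac{7}{t{\left(-1 \right)}}\right) 1 = \left(- \frac{15}{16} - \frac{7}{-10}\right) 1 = \left(\left(-15\right) \frac{1}{16} - - \frac{7}{10}\right) 1 = \left(- \frac{15}{16} + \frac{7}{10}\right) 1 = \left(- \frac{19}{80}\right) 1 = - \frac{19}{80}$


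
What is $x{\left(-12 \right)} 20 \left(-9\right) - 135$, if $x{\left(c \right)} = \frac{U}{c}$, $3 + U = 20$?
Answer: $120$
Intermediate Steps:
$U = 17$ ($U = -3 + 20 = 17$)
$x{\left(c \right)} = \frac{17}{c}$
$x{\left(-12 \right)} 20 \left(-9\right) - 135 = \frac{17}{-12} \cdot 20 \left(-9\right) - 135 = 17 \left(- \frac{1}{12}\right) \left(-180\right) - 135 = \left(- \frac{17}{12}\right) \left(-180\right) - 135 = 255 - 135 = 120$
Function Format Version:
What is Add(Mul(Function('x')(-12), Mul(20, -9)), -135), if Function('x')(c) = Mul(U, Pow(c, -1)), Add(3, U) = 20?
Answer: 120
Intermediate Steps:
U = 17 (U = Add(-3, 20) = 17)
Function('x')(c) = Mul(17, Pow(c, -1))
Add(Mul(Function('x')(-12), Mul(20, -9)), -135) = Add(Mul(Mul(17, Pow(-12, -1)), Mul(20, -9)), -135) = Add(Mul(Mul(17, Rational(-1, 12)), -180), -135) = Add(Mul(Rational(-17, 12), -180), -135) = Add(255, -135) = 120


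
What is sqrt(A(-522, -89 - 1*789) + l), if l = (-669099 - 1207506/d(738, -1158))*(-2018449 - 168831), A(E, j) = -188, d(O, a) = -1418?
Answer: 2*sqrt(183685200791010433)/709 ≈ 1.2090e+6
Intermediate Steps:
l = 1036305787388640/709 (l = (-669099 - 1207506/(-1418))*(-2018449 - 168831) = (-669099 - 1207506*(-1/1418))*(-2187280) = (-669099 + 603753/709)*(-2187280) = -473787438/709*(-2187280) = 1036305787388640/709 ≈ 1.4616e+12)
sqrt(A(-522, -89 - 1*789) + l) = sqrt(-188 + 1036305787388640/709) = sqrt(1036305787255348/709) = 2*sqrt(183685200791010433)/709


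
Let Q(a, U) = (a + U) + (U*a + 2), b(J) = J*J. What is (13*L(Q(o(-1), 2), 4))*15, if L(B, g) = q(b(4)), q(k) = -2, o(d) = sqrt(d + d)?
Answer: -390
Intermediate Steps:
b(J) = J**2
o(d) = sqrt(2)*sqrt(d) (o(d) = sqrt(2*d) = sqrt(2)*sqrt(d))
Q(a, U) = 2 + U + a + U*a (Q(a, U) = (U + a) + (2 + U*a) = 2 + U + a + U*a)
L(B, g) = -2
(13*L(Q(o(-1), 2), 4))*15 = (13*(-2))*15 = -26*15 = -390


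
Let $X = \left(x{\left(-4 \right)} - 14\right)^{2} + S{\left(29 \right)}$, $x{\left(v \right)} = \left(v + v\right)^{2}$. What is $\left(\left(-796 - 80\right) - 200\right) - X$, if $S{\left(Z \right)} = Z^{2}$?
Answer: $-4417$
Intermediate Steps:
$x{\left(v \right)} = 4 v^{2}$ ($x{\left(v \right)} = \left(2 v\right)^{2} = 4 v^{2}$)
$X = 3341$ ($X = \left(4 \left(-4\right)^{2} - 14\right)^{2} + 29^{2} = \left(4 \cdot 16 - 14\right)^{2} + 841 = \left(64 - 14\right)^{2} + 841 = 50^{2} + 841 = 2500 + 841 = 3341$)
$\left(\left(-796 - 80\right) - 200\right) - X = \left(\left(-796 - 80\right) - 200\right) - 3341 = \left(-876 - 200\right) - 3341 = -1076 - 3341 = -4417$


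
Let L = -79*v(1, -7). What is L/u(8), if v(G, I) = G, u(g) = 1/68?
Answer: -5372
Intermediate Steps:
u(g) = 1/68
L = -79 (L = -79*1 = -79)
L/u(8) = -79/1/68 = -79*68 = -5372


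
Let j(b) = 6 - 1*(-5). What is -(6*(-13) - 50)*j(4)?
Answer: 1408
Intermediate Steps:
j(b) = 11 (j(b) = 6 + 5 = 11)
-(6*(-13) - 50)*j(4) = -(6*(-13) - 50)*11 = -(-78 - 50)*11 = -(-128)*11 = -1*(-1408) = 1408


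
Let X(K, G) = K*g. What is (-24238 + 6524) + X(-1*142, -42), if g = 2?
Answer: -17998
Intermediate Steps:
X(K, G) = 2*K (X(K, G) = K*2 = 2*K)
(-24238 + 6524) + X(-1*142, -42) = (-24238 + 6524) + 2*(-1*142) = -17714 + 2*(-142) = -17714 - 284 = -17998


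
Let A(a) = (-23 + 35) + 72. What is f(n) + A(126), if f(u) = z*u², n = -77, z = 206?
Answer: 1221458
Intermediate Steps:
A(a) = 84 (A(a) = 12 + 72 = 84)
f(u) = 206*u²
f(n) + A(126) = 206*(-77)² + 84 = 206*5929 + 84 = 1221374 + 84 = 1221458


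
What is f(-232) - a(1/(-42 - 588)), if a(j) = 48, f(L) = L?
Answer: -280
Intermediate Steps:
f(-232) - a(1/(-42 - 588)) = -232 - 1*48 = -232 - 48 = -280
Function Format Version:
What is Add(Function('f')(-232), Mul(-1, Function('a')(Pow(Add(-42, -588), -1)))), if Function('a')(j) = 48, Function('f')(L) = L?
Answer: -280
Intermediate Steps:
Add(Function('f')(-232), Mul(-1, Function('a')(Pow(Add(-42, -588), -1)))) = Add(-232, Mul(-1, 48)) = Add(-232, -48) = -280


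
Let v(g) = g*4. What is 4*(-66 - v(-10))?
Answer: -104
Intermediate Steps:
v(g) = 4*g
4*(-66 - v(-10)) = 4*(-66 - 4*(-10)) = 4*(-66 - 1*(-40)) = 4*(-66 + 40) = 4*(-26) = -104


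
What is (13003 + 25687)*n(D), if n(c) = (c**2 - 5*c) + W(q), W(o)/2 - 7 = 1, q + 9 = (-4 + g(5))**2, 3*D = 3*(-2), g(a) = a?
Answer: 1160700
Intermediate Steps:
D = -2 (D = (3*(-2))/3 = (1/3)*(-6) = -2)
q = -8 (q = -9 + (-4 + 5)**2 = -9 + 1**2 = -9 + 1 = -8)
W(o) = 16 (W(o) = 14 + 2*1 = 14 + 2 = 16)
n(c) = 16 + c**2 - 5*c (n(c) = (c**2 - 5*c) + 16 = 16 + c**2 - 5*c)
(13003 + 25687)*n(D) = (13003 + 25687)*(16 + (-2)**2 - 5*(-2)) = 38690*(16 + 4 + 10) = 38690*30 = 1160700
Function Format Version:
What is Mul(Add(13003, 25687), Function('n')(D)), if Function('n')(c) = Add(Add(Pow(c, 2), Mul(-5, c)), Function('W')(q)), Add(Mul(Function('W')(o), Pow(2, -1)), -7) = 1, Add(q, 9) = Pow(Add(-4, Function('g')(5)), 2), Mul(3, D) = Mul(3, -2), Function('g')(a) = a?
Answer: 1160700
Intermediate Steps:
D = -2 (D = Mul(Rational(1, 3), Mul(3, -2)) = Mul(Rational(1, 3), -6) = -2)
q = -8 (q = Add(-9, Pow(Add(-4, 5), 2)) = Add(-9, Pow(1, 2)) = Add(-9, 1) = -8)
Function('W')(o) = 16 (Function('W')(o) = Add(14, Mul(2, 1)) = Add(14, 2) = 16)
Function('n')(c) = Add(16, Pow(c, 2), Mul(-5, c)) (Function('n')(c) = Add(Add(Pow(c, 2), Mul(-5, c)), 16) = Add(16, Pow(c, 2), Mul(-5, c)))
Mul(Add(13003, 25687), Function('n')(D)) = Mul(Add(13003, 25687), Add(16, Pow(-2, 2), Mul(-5, -2))) = Mul(38690, Add(16, 4, 10)) = Mul(38690, 30) = 1160700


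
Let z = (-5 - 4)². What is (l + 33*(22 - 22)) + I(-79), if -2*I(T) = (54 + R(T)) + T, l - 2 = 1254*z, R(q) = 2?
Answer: 203175/2 ≈ 1.0159e+5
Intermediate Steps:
z = 81 (z = (-9)² = 81)
l = 101576 (l = 2 + 1254*81 = 2 + 101574 = 101576)
I(T) = -28 - T/2 (I(T) = -((54 + 2) + T)/2 = -(56 + T)/2 = -28 - T/2)
(l + 33*(22 - 22)) + I(-79) = (101576 + 33*(22 - 22)) + (-28 - ½*(-79)) = (101576 + 33*0) + (-28 + 79/2) = (101576 + 0) + 23/2 = 101576 + 23/2 = 203175/2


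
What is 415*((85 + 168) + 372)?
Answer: 259375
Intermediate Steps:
415*((85 + 168) + 372) = 415*(253 + 372) = 415*625 = 259375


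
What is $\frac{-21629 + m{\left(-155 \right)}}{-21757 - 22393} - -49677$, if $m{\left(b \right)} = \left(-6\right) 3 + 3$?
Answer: $\frac{1096630597}{22075} \approx 49678.0$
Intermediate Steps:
$m{\left(b \right)} = -15$ ($m{\left(b \right)} = -18 + 3 = -15$)
$\frac{-21629 + m{\left(-155 \right)}}{-21757 - 22393} - -49677 = \frac{-21629 - 15}{-21757 - 22393} - -49677 = - \frac{21644}{-44150} + 49677 = \left(-21644\right) \left(- \frac{1}{44150}\right) + 49677 = \frac{10822}{22075} + 49677 = \frac{1096630597}{22075}$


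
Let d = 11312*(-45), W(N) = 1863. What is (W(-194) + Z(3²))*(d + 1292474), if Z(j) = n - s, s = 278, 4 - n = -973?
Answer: 2007157908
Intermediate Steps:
n = 977 (n = 4 - 1*(-973) = 4 + 973 = 977)
Z(j) = 699 (Z(j) = 977 - 1*278 = 977 - 278 = 699)
d = -509040
(W(-194) + Z(3²))*(d + 1292474) = (1863 + 699)*(-509040 + 1292474) = 2562*783434 = 2007157908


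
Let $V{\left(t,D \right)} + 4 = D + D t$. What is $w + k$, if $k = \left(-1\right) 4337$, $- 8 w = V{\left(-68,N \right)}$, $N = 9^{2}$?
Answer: $- \frac{29265}{8} \approx -3658.1$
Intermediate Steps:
$N = 81$
$V{\left(t,D \right)} = -4 + D + D t$ ($V{\left(t,D \right)} = -4 + \left(D + D t\right) = -4 + D + D t$)
$w = \frac{5431}{8}$ ($w = - \frac{-4 + 81 + 81 \left(-68\right)}{8} = - \frac{-4 + 81 - 5508}{8} = \left(- \frac{1}{8}\right) \left(-5431\right) = \frac{5431}{8} \approx 678.88$)
$k = -4337$
$w + k = \frac{5431}{8} - 4337 = - \frac{29265}{8}$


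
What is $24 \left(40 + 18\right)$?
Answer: $1392$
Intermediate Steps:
$24 \left(40 + 18\right) = 24 \cdot 58 = 1392$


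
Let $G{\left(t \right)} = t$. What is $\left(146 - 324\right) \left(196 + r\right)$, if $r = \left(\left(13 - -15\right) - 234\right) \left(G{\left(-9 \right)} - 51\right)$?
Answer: $-2234968$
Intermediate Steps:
$r = 12360$ ($r = \left(\left(13 - -15\right) - 234\right) \left(-9 - 51\right) = \left(\left(13 + 15\right) - 234\right) \left(-60\right) = \left(28 - 234\right) \left(-60\right) = \left(-206\right) \left(-60\right) = 12360$)
$\left(146 - 324\right) \left(196 + r\right) = \left(146 - 324\right) \left(196 + 12360\right) = \left(-178\right) 12556 = -2234968$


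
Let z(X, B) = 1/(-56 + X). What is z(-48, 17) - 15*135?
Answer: -210601/104 ≈ -2025.0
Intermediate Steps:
z(-48, 17) - 15*135 = 1/(-56 - 48) - 15*135 = 1/(-104) - 1*2025 = -1/104 - 2025 = -210601/104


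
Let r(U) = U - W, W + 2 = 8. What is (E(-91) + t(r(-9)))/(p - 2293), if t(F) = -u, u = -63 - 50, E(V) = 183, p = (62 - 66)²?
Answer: -296/2277 ≈ -0.13000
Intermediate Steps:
p = 16 (p = (-4)² = 16)
W = 6 (W = -2 + 8 = 6)
u = -113
r(U) = -6 + U (r(U) = U - 1*6 = U - 6 = -6 + U)
t(F) = 113 (t(F) = -1*(-113) = 113)
(E(-91) + t(r(-9)))/(p - 2293) = (183 + 113)/(16 - 2293) = 296/(-2277) = 296*(-1/2277) = -296/2277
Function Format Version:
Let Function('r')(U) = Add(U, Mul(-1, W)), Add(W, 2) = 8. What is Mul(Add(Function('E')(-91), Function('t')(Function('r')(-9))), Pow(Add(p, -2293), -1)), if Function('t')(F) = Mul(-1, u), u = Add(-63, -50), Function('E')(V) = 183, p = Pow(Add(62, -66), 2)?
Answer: Rational(-296, 2277) ≈ -0.13000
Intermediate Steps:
p = 16 (p = Pow(-4, 2) = 16)
W = 6 (W = Add(-2, 8) = 6)
u = -113
Function('r')(U) = Add(-6, U) (Function('r')(U) = Add(U, Mul(-1, 6)) = Add(U, -6) = Add(-6, U))
Function('t')(F) = 113 (Function('t')(F) = Mul(-1, -113) = 113)
Mul(Add(Function('E')(-91), Function('t')(Function('r')(-9))), Pow(Add(p, -2293), -1)) = Mul(Add(183, 113), Pow(Add(16, -2293), -1)) = Mul(296, Pow(-2277, -1)) = Mul(296, Rational(-1, 2277)) = Rational(-296, 2277)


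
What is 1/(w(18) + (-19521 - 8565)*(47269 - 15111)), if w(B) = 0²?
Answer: -1/903189588 ≈ -1.1072e-9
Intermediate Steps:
w(B) = 0
1/(w(18) + (-19521 - 8565)*(47269 - 15111)) = 1/(0 + (-19521 - 8565)*(47269 - 15111)) = 1/(0 - 28086*32158) = 1/(0 - 903189588) = 1/(-903189588) = -1/903189588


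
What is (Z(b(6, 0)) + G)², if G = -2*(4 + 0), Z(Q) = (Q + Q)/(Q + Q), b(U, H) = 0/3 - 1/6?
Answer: 49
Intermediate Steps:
b(U, H) = -⅙ (b(U, H) = 0*(⅓) - 1*⅙ = 0 - ⅙ = -⅙)
Z(Q) = 1 (Z(Q) = (2*Q)/((2*Q)) = (2*Q)*(1/(2*Q)) = 1)
G = -8 (G = -2*4 = -8)
(Z(b(6, 0)) + G)² = (1 - 8)² = (-7)² = 49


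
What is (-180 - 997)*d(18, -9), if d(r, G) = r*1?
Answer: -21186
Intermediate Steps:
d(r, G) = r
(-180 - 997)*d(18, -9) = (-180 - 997)*18 = -1177*18 = -21186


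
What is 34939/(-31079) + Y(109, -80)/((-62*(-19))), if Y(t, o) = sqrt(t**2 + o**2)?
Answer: -34939/31079 + sqrt(18281)/1178 ≈ -1.0094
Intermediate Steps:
Y(t, o) = sqrt(o**2 + t**2)
34939/(-31079) + Y(109, -80)/((-62*(-19))) = 34939/(-31079) + sqrt((-80)**2 + 109**2)/((-62*(-19))) = 34939*(-1/31079) + sqrt(6400 + 11881)/1178 = -34939/31079 + sqrt(18281)*(1/1178) = -34939/31079 + sqrt(18281)/1178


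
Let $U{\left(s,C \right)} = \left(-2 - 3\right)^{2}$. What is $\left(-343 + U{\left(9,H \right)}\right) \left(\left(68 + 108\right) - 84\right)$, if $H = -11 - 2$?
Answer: $-29256$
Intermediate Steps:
$H = -13$ ($H = -11 - 2 = -13$)
$U{\left(s,C \right)} = 25$ ($U{\left(s,C \right)} = \left(-5\right)^{2} = 25$)
$\left(-343 + U{\left(9,H \right)}\right) \left(\left(68 + 108\right) - 84\right) = \left(-343 + 25\right) \left(\left(68 + 108\right) - 84\right) = - 318 \left(176 - 84\right) = \left(-318\right) 92 = -29256$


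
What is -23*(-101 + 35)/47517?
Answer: 506/15839 ≈ 0.031946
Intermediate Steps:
-23*(-101 + 35)/47517 = -23*(-66)*(1/47517) = 1518*(1/47517) = 506/15839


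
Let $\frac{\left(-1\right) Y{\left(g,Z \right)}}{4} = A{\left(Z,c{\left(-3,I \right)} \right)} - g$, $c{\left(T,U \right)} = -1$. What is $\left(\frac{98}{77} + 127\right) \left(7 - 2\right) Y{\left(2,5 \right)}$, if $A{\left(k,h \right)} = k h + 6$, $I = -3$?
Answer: $\frac{28220}{11} \approx 2565.5$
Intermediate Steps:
$A{\left(k,h \right)} = 6 + h k$ ($A{\left(k,h \right)} = h k + 6 = 6 + h k$)
$Y{\left(g,Z \right)} = -24 + 4 Z + 4 g$ ($Y{\left(g,Z \right)} = - 4 \left(\left(6 - Z\right) - g\right) = - 4 \left(6 - Z - g\right) = -24 + 4 Z + 4 g$)
$\left(\frac{98}{77} + 127\right) \left(7 - 2\right) Y{\left(2,5 \right)} = \left(\frac{98}{77} + 127\right) \left(7 - 2\right) \left(-24 + 4 \cdot 5 + 4 \cdot 2\right) = \left(98 \cdot \frac{1}{77} + 127\right) 5 \left(-24 + 20 + 8\right) = \left(\frac{14}{11} + 127\right) 5 \cdot 4 = \frac{1411}{11} \cdot 20 = \frac{28220}{11}$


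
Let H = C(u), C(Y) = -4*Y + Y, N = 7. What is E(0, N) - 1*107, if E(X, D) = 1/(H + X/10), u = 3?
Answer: -964/9 ≈ -107.11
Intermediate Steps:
C(Y) = -3*Y
H = -9 (H = -3*3 = -9)
E(X, D) = 1/(-9 + X/10)
E(0, N) - 1*107 = 10/(-90 + 0) - 1*107 = 10/(-90) - 107 = 10*(-1/90) - 107 = -1/9 - 107 = -964/9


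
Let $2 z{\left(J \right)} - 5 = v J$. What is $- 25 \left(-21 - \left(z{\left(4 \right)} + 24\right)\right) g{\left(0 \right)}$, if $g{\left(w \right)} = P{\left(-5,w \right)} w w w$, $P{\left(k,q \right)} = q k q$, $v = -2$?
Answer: $0$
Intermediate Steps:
$z{\left(J \right)} = \frac{5}{2} - J$ ($z{\left(J \right)} = \frac{5}{2} + \frac{\left(-2\right) J}{2} = \frac{5}{2} - J$)
$P{\left(k,q \right)} = k q^{2}$ ($P{\left(k,q \right)} = k q q = k q^{2}$)
$g{\left(w \right)} = - 5 w^{5}$ ($g{\left(w \right)} = - 5 w^{2} w w w = - 5 w^{3} w^{2} = - 5 w^{5}$)
$- 25 \left(-21 - \left(z{\left(4 \right)} + 24\right)\right) g{\left(0 \right)} = - 25 \left(-21 - \left(\left(\frac{5}{2} - 4\right) + 24\right)\right) \left(- 5 \cdot 0^{5}\right) = - 25 \left(-21 - \left(\left(\frac{5}{2} - 4\right) + 24\right)\right) \left(\left(-5\right) 0\right) = - 25 \left(-21 - \left(- \frac{3}{2} + 24\right)\right) 0 = - 25 \left(-21 - \frac{45}{2}\right) 0 = \left(-25\right) \left(- \frac{87}{2}\right) 0 = \frac{2175}{2} \cdot 0 = 0$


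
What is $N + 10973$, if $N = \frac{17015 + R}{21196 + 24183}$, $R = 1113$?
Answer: $\frac{497961895}{45379} \approx 10973.0$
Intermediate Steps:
$N = \frac{18128}{45379}$ ($N = \frac{17015 + 1113}{21196 + 24183} = \frac{18128}{45379} \approx 0.39948$)
$N + 10973 = \frac{18128}{45379} + 10973 = \frac{497961895}{45379}$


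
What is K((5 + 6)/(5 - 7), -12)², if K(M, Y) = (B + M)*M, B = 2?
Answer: 5929/16 ≈ 370.56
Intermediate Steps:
K(M, Y) = M*(2 + M) (K(M, Y) = (2 + M)*M = M*(2 + M))
K((5 + 6)/(5 - 7), -12)² = (((5 + 6)/(5 - 7))*(2 + (5 + 6)/(5 - 7)))² = ((11/(-2))*(2 + 11/(-2)))² = ((11*(-½))*(2 + 11*(-½)))² = (-11*(2 - 11/2)/2)² = (-11/2*(-7/2))² = (77/4)² = 5929/16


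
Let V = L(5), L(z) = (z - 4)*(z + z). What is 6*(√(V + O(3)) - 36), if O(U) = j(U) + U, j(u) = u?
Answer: -192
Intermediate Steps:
L(z) = 2*z*(-4 + z) (L(z) = (-4 + z)*(2*z) = 2*z*(-4 + z))
V = 10 (V = 2*5*(-4 + 5) = 2*5*1 = 10)
O(U) = 2*U (O(U) = U + U = 2*U)
6*(√(V + O(3)) - 36) = 6*(√(10 + 2*3) - 36) = 6*(√(10 + 6) - 36) = 6*(√16 - 36) = 6*(4 - 36) = 6*(-32) = -192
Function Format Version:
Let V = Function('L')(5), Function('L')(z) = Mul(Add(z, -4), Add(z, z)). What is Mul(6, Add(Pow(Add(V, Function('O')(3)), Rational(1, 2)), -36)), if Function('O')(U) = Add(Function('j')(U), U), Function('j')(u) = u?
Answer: -192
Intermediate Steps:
Function('L')(z) = Mul(2, z, Add(-4, z)) (Function('L')(z) = Mul(Add(-4, z), Mul(2, z)) = Mul(2, z, Add(-4, z)))
V = 10 (V = Mul(2, 5, Add(-4, 5)) = Mul(2, 5, 1) = 10)
Function('O')(U) = Mul(2, U) (Function('O')(U) = Add(U, U) = Mul(2, U))
Mul(6, Add(Pow(Add(V, Function('O')(3)), Rational(1, 2)), -36)) = Mul(6, Add(Pow(Add(10, Mul(2, 3)), Rational(1, 2)), -36)) = Mul(6, Add(Pow(Add(10, 6), Rational(1, 2)), -36)) = Mul(6, Add(Pow(16, Rational(1, 2)), -36)) = Mul(6, Add(4, -36)) = Mul(6, -32) = -192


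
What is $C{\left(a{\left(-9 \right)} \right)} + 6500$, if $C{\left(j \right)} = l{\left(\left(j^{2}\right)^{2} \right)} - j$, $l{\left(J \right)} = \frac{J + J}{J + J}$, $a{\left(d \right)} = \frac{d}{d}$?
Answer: $6500$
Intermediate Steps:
$a{\left(d \right)} = 1$
$l{\left(J \right)} = 1$ ($l{\left(J \right)} = \frac{2 J}{2 J} = 2 J \frac{1}{2 J} = 1$)
$C{\left(j \right)} = 1 - j$
$C{\left(a{\left(-9 \right)} \right)} + 6500 = \left(1 - 1\right) + 6500 = 0 + 6500 = 6500$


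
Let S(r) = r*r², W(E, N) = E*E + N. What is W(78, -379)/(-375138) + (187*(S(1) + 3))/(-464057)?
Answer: -266186219/15825946806 ≈ -0.016820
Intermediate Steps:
W(E, N) = N + E² (W(E, N) = E² + N = N + E²)
S(r) = r³
W(78, -379)/(-375138) + (187*(S(1) + 3))/(-464057) = (-379 + 78²)/(-375138) + (187*(1³ + 3))/(-464057) = (-379 + 6084)*(-1/375138) + (187*(1 + 3))*(-1/464057) = 5705*(-1/375138) + (187*4)*(-1/464057) = -5705/375138 + 748*(-1/464057) = -5705/375138 - 68/42187 = -266186219/15825946806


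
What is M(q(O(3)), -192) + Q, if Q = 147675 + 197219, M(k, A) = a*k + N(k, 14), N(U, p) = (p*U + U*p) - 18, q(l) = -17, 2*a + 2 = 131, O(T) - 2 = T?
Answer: 686607/2 ≈ 3.4330e+5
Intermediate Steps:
O(T) = 2 + T
a = 129/2 (a = -1 + (½)*131 = -1 + 131/2 = 129/2 ≈ 64.500)
N(U, p) = -18 + 2*U*p (N(U, p) = (U*p + U*p) - 18 = 2*U*p - 18 = -18 + 2*U*p)
M(k, A) = -18 + 185*k/2 (M(k, A) = 129*k/2 + (-18 + 2*k*14) = 129*k/2 + (-18 + 28*k) = -18 + 185*k/2)
Q = 344894
M(q(O(3)), -192) + Q = (-18 + (185/2)*(-17)) + 344894 = (-18 - 3145/2) + 344894 = -3181/2 + 344894 = 686607/2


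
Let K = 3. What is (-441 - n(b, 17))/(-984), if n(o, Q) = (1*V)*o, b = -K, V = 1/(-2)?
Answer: 295/656 ≈ 0.44970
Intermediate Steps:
V = -½ ≈ -0.50000
b = -3 (b = -1*3 = -3)
n(o, Q) = -o/2 (n(o, Q) = (1*(-½))*o = -o/2)
(-441 - n(b, 17))/(-984) = (-441 - (-1)*(-3)/2)/(-984) = (-441 - 1*3/2)*(-1/984) = (-441 - 3/2)*(-1/984) = -885/2*(-1/984) = 295/656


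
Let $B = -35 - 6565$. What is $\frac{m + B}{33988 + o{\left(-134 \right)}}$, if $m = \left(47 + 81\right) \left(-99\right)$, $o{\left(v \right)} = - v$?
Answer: $- \frac{292}{517} \approx -0.5648$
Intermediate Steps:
$m = -12672$ ($m = 128 \left(-99\right) = -12672$)
$B = -6600$ ($B = -35 - 6565 = -6600$)
$\frac{m + B}{33988 + o{\left(-134 \right)}} = \frac{-12672 - 6600}{33988 - -134} = - \frac{19272}{33988 + 134} = - \frac{19272}{34122} = \left(-19272\right) \frac{1}{34122} = - \frac{292}{517}$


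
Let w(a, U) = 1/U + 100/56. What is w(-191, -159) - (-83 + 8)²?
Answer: -12517289/2226 ≈ -5623.2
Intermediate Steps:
w(a, U) = 25/14 + 1/U (w(a, U) = 1/U + 100*(1/56) = 1/U + 25/14 = 25/14 + 1/U)
w(-191, -159) - (-83 + 8)² = (25/14 + 1/(-159)) - (-83 + 8)² = (25/14 - 1/159) - 1*(-75)² = 3961/2226 - 1*5625 = 3961/2226 - 5625 = -12517289/2226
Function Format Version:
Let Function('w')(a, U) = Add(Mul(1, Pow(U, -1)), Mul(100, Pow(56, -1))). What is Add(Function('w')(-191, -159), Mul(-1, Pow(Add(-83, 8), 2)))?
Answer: Rational(-12517289, 2226) ≈ -5623.2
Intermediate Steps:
Function('w')(a, U) = Add(Rational(25, 14), Pow(U, -1)) (Function('w')(a, U) = Add(Pow(U, -1), Mul(100, Rational(1, 56))) = Add(Pow(U, -1), Rational(25, 14)) = Add(Rational(25, 14), Pow(U, -1)))
Add(Function('w')(-191, -159), Mul(-1, Pow(Add(-83, 8), 2))) = Add(Add(Rational(25, 14), Pow(-159, -1)), Mul(-1, Pow(Add(-83, 8), 2))) = Add(Add(Rational(25, 14), Rational(-1, 159)), Mul(-1, Pow(-75, 2))) = Add(Rational(3961, 2226), Mul(-1, 5625)) = Add(Rational(3961, 2226), -5625) = Rational(-12517289, 2226)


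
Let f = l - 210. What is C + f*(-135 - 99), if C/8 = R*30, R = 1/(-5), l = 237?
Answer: -6366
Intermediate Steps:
R = -⅕ ≈ -0.20000
f = 27 (f = 237 - 210 = 27)
C = -48 (C = 8*(-⅕*30) = 8*(-6) = -48)
C + f*(-135 - 99) = -48 + 27*(-135 - 99) = -48 + 27*(-234) = -48 - 6318 = -6366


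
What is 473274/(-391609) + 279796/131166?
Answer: 23746587140/25682893047 ≈ 0.92461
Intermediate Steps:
473274/(-391609) + 279796/131166 = 473274*(-1/391609) + 279796*(1/131166) = -473274/391609 + 139898/65583 = 23746587140/25682893047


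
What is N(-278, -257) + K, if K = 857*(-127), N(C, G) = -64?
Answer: -108903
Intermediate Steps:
K = -108839
N(-278, -257) + K = -64 - 108839 = -108903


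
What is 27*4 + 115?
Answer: 223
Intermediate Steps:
27*4 + 115 = 108 + 115 = 223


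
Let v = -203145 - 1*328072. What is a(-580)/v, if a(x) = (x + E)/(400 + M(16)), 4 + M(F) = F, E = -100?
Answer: 170/54715351 ≈ 3.1070e-6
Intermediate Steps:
M(F) = -4 + F
a(x) = -25/103 + x/412 (a(x) = (x - 100)/(400 + (-4 + 16)) = (-100 + x)/(400 + 12) = (-100 + x)/412 = (-100 + x)*(1/412) = -25/103 + x/412)
v = -531217 (v = -203145 - 328072 = -531217)
a(-580)/v = (-25/103 + (1/412)*(-580))/(-531217) = (-25/103 - 145/103)*(-1/531217) = -170/103*(-1/531217) = 170/54715351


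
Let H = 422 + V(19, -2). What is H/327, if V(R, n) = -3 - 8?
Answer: 137/109 ≈ 1.2569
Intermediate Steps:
V(R, n) = -11
H = 411 (H = 422 - 11 = 411)
H/327 = 411/327 = 411*(1/327) = 137/109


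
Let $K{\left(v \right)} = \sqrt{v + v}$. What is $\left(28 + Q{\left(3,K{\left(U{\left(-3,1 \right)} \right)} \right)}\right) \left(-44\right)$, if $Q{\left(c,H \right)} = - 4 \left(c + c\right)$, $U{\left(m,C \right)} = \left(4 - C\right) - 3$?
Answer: $-176$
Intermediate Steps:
$U{\left(m,C \right)} = 1 - C$ ($U{\left(m,C \right)} = \left(4 - C\right) - 3 = 1 - C$)
$K{\left(v \right)} = \sqrt{2} \sqrt{v}$ ($K{\left(v \right)} = \sqrt{2 v} = \sqrt{2} \sqrt{v}$)
$Q{\left(c,H \right)} = - 8 c$ ($Q{\left(c,H \right)} = - 4 \cdot 2 c = - 8 c$)
$\left(28 + Q{\left(3,K{\left(U{\left(-3,1 \right)} \right)} \right)}\right) \left(-44\right) = \left(28 - 24\right) \left(-44\right) = 4 \left(-44\right) = -176$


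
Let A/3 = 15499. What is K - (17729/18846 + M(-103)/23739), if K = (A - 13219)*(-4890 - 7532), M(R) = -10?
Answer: -61646595301642525/149128398 ≈ -4.1338e+8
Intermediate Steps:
A = 46497 (A = 3*15499 = 46497)
K = -413379316 (K = (46497 - 13219)*(-4890 - 7532) = 33278*(-12422) = -413379316)
K - (17729/18846 + M(-103)/23739) = -413379316 - (17729/18846 - 10/23739) = -413379316 - 1*140226757/149128398 = -413379316 - 140226757/149128398 = -61646595301642525/149128398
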